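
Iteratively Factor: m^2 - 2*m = (m)*(m - 2)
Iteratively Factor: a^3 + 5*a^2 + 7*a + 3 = (a + 1)*(a^2 + 4*a + 3) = (a + 1)*(a + 3)*(a + 1)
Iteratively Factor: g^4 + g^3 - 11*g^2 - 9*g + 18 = (g - 1)*(g^3 + 2*g^2 - 9*g - 18) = (g - 1)*(g + 2)*(g^2 - 9) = (g - 3)*(g - 1)*(g + 2)*(g + 3)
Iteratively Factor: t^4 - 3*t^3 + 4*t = (t - 2)*(t^3 - t^2 - 2*t) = t*(t - 2)*(t^2 - t - 2) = t*(t - 2)*(t + 1)*(t - 2)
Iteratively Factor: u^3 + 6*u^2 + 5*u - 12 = (u + 3)*(u^2 + 3*u - 4) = (u + 3)*(u + 4)*(u - 1)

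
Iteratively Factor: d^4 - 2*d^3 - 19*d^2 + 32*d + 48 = (d - 4)*(d^3 + 2*d^2 - 11*d - 12) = (d - 4)*(d + 1)*(d^2 + d - 12) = (d - 4)*(d - 3)*(d + 1)*(d + 4)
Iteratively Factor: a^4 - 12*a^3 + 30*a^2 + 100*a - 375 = (a + 3)*(a^3 - 15*a^2 + 75*a - 125) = (a - 5)*(a + 3)*(a^2 - 10*a + 25) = (a - 5)^2*(a + 3)*(a - 5)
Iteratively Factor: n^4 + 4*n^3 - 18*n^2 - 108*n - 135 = (n + 3)*(n^3 + n^2 - 21*n - 45) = (n + 3)^2*(n^2 - 2*n - 15) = (n - 5)*(n + 3)^2*(n + 3)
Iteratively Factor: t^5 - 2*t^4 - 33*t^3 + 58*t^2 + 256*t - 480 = (t + 4)*(t^4 - 6*t^3 - 9*t^2 + 94*t - 120) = (t + 4)^2*(t^3 - 10*t^2 + 31*t - 30) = (t - 2)*(t + 4)^2*(t^2 - 8*t + 15) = (t - 5)*(t - 2)*(t + 4)^2*(t - 3)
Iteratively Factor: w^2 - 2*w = (w)*(w - 2)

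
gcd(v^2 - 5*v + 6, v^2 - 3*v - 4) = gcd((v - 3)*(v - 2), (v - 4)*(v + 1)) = 1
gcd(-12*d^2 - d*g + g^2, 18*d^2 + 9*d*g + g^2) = 3*d + g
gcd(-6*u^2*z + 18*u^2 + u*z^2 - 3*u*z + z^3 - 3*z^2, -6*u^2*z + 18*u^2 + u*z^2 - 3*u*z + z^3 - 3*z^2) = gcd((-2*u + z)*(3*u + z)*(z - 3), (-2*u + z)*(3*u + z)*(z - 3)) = -6*u^2*z + 18*u^2 + u*z^2 - 3*u*z + z^3 - 3*z^2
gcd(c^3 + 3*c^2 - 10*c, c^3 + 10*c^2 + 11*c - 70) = c^2 + 3*c - 10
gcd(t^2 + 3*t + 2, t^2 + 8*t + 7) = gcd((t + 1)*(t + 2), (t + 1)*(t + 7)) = t + 1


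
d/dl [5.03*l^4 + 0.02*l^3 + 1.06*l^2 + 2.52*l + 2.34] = 20.12*l^3 + 0.06*l^2 + 2.12*l + 2.52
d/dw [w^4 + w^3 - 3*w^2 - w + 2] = 4*w^3 + 3*w^2 - 6*w - 1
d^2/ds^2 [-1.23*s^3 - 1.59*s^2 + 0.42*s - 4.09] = -7.38*s - 3.18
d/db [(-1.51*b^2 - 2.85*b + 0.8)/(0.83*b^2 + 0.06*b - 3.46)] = (2.2749*b^2 + 9.1212*b + 9.813)/(0.6889*b^4 + 0.0996*b^3 - 5.74*b^2 - 0.4152*b + 11.9716)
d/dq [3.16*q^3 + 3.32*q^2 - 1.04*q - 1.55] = 9.48*q^2 + 6.64*q - 1.04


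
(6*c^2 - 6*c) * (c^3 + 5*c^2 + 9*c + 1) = 6*c^5 + 24*c^4 + 24*c^3 - 48*c^2 - 6*c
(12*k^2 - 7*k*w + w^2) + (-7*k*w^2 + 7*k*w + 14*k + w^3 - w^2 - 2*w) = 12*k^2 - 7*k*w^2 + 14*k + w^3 - 2*w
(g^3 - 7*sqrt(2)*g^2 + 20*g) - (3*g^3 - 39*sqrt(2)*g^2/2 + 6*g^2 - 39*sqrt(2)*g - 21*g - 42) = -2*g^3 - 6*g^2 + 25*sqrt(2)*g^2/2 + 41*g + 39*sqrt(2)*g + 42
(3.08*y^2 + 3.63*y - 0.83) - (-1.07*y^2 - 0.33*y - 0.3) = 4.15*y^2 + 3.96*y - 0.53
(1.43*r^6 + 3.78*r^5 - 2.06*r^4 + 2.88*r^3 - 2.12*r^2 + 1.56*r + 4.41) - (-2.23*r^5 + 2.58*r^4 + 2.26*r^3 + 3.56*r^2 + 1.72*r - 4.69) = 1.43*r^6 + 6.01*r^5 - 4.64*r^4 + 0.62*r^3 - 5.68*r^2 - 0.16*r + 9.1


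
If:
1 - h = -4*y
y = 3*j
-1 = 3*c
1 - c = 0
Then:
No Solution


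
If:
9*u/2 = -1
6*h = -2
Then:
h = -1/3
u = -2/9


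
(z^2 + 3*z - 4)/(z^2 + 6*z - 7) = (z + 4)/(z + 7)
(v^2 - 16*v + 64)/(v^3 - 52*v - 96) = (v - 8)/(v^2 + 8*v + 12)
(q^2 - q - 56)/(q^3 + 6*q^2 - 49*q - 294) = (q - 8)/(q^2 - q - 42)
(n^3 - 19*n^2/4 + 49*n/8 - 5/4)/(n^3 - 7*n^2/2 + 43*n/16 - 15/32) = 4*(n - 2)/(4*n - 3)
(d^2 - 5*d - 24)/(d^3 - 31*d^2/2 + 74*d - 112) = 2*(d + 3)/(2*d^2 - 15*d + 28)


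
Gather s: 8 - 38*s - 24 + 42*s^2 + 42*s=42*s^2 + 4*s - 16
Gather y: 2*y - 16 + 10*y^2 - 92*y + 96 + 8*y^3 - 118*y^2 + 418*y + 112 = 8*y^3 - 108*y^2 + 328*y + 192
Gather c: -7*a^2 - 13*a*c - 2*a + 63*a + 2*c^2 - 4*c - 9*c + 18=-7*a^2 + 61*a + 2*c^2 + c*(-13*a - 13) + 18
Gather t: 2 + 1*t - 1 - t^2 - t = 1 - t^2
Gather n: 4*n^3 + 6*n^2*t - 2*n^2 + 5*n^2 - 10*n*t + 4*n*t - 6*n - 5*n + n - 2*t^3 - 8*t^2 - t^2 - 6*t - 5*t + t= 4*n^3 + n^2*(6*t + 3) + n*(-6*t - 10) - 2*t^3 - 9*t^2 - 10*t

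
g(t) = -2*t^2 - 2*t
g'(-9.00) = 34.00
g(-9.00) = -144.00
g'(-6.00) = 22.00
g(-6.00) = -60.00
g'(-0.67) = 0.68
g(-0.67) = 0.44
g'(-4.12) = 14.48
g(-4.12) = -25.71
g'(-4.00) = 14.00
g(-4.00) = -24.00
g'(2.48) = -11.92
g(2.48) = -17.26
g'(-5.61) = 20.44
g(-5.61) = -51.72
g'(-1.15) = 2.60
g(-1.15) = -0.34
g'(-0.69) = 0.76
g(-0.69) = 0.43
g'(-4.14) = 14.56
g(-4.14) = -26.00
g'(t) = -4*t - 2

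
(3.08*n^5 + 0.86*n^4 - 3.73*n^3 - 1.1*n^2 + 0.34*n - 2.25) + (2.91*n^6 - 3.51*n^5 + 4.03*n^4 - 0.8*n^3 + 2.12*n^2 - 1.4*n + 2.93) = 2.91*n^6 - 0.43*n^5 + 4.89*n^4 - 4.53*n^3 + 1.02*n^2 - 1.06*n + 0.68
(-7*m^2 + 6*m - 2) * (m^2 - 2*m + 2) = -7*m^4 + 20*m^3 - 28*m^2 + 16*m - 4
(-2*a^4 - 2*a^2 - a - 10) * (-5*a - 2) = 10*a^5 + 4*a^4 + 10*a^3 + 9*a^2 + 52*a + 20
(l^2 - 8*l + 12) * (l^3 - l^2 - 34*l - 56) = l^5 - 9*l^4 - 14*l^3 + 204*l^2 + 40*l - 672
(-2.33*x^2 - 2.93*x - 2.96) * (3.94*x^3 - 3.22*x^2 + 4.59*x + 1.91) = -9.1802*x^5 - 4.0416*x^4 - 12.9225*x^3 - 8.3678*x^2 - 19.1827*x - 5.6536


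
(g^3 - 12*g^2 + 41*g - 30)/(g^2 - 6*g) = g - 6 + 5/g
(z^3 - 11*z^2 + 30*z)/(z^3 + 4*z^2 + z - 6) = z*(z^2 - 11*z + 30)/(z^3 + 4*z^2 + z - 6)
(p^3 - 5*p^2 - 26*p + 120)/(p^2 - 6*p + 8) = (p^2 - p - 30)/(p - 2)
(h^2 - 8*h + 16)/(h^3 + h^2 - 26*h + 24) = (h - 4)/(h^2 + 5*h - 6)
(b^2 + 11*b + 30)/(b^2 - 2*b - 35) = (b + 6)/(b - 7)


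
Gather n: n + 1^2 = n + 1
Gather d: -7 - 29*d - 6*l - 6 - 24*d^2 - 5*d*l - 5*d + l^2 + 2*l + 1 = -24*d^2 + d*(-5*l - 34) + l^2 - 4*l - 12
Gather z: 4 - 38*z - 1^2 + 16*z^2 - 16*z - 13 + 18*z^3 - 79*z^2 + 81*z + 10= 18*z^3 - 63*z^2 + 27*z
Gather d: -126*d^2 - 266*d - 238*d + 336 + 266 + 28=-126*d^2 - 504*d + 630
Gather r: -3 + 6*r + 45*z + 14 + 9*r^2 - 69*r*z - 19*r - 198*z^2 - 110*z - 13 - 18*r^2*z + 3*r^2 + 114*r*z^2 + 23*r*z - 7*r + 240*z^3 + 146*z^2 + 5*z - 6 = r^2*(12 - 18*z) + r*(114*z^2 - 46*z - 20) + 240*z^3 - 52*z^2 - 60*z - 8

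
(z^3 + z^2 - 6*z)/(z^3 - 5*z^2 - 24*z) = (z - 2)/(z - 8)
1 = 1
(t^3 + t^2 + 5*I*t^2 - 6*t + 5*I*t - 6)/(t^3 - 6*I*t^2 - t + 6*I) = (t^2 + 5*I*t - 6)/(t^2 - t*(1 + 6*I) + 6*I)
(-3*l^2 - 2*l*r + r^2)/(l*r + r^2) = (-3*l + r)/r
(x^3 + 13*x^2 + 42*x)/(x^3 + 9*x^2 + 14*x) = (x + 6)/(x + 2)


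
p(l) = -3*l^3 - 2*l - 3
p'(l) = -9*l^2 - 2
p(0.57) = -4.70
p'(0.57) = -4.92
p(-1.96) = 23.51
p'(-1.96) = -36.57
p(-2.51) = 49.46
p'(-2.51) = -58.70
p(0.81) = -6.21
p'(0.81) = -7.90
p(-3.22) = 103.60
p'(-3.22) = -95.32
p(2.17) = -37.99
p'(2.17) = -44.38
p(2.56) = -58.45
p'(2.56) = -60.98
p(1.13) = -9.59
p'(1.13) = -13.49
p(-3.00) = 84.00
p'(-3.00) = -83.00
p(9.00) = -2208.00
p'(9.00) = -731.00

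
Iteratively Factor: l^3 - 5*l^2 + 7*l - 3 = (l - 1)*(l^2 - 4*l + 3) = (l - 1)^2*(l - 3)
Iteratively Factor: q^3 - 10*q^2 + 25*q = (q - 5)*(q^2 - 5*q) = q*(q - 5)*(q - 5)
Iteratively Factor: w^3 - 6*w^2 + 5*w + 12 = (w + 1)*(w^2 - 7*w + 12) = (w - 4)*(w + 1)*(w - 3)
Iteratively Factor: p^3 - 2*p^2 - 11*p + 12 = (p - 1)*(p^2 - p - 12) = (p - 1)*(p + 3)*(p - 4)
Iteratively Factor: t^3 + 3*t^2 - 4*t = (t - 1)*(t^2 + 4*t) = (t - 1)*(t + 4)*(t)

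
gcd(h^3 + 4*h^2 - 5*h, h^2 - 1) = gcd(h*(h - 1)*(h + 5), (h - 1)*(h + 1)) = h - 1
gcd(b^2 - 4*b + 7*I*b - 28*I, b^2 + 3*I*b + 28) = b + 7*I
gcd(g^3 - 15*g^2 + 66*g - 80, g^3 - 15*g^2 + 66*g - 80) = g^3 - 15*g^2 + 66*g - 80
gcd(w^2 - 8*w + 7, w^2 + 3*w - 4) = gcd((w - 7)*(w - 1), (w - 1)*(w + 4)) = w - 1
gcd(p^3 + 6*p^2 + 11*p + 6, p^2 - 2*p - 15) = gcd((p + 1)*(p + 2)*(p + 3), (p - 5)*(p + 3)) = p + 3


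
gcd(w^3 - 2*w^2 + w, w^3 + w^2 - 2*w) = w^2 - w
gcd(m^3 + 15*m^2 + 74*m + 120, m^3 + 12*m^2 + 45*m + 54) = m + 6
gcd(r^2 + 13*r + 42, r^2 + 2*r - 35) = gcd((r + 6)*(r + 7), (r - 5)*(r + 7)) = r + 7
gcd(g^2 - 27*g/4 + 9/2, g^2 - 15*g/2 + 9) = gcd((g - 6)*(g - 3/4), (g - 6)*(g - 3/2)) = g - 6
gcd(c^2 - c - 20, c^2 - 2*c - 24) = c + 4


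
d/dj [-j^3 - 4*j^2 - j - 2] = -3*j^2 - 8*j - 1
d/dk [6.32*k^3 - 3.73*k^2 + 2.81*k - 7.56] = 18.96*k^2 - 7.46*k + 2.81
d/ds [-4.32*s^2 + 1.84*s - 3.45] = 1.84 - 8.64*s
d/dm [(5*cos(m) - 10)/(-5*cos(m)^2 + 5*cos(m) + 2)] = 5*(-5*cos(m)^2 + 20*cos(m) - 12)*sin(m)/(5*sin(m)^2 + 5*cos(m) - 3)^2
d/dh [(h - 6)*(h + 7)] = 2*h + 1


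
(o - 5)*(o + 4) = o^2 - o - 20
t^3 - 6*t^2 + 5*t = t*(t - 5)*(t - 1)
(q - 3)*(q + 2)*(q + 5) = q^3 + 4*q^2 - 11*q - 30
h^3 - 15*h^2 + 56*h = h*(h - 8)*(h - 7)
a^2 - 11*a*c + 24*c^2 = (a - 8*c)*(a - 3*c)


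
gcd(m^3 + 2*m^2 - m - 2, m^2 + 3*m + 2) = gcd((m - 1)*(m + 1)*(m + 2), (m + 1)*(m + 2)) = m^2 + 3*m + 2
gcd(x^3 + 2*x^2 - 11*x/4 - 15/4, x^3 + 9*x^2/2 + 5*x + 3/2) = x + 1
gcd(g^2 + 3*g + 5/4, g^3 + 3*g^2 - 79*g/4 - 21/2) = g + 1/2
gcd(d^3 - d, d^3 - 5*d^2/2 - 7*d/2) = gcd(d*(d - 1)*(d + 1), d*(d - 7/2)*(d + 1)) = d^2 + d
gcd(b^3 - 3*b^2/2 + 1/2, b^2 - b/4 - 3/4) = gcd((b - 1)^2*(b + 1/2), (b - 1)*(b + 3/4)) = b - 1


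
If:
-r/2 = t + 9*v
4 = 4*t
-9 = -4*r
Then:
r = 9/4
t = 1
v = -17/72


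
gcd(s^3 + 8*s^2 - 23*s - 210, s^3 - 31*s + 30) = s^2 + s - 30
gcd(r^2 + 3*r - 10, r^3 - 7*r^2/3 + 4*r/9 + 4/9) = r - 2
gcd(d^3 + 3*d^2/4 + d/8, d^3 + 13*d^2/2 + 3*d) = d^2 + d/2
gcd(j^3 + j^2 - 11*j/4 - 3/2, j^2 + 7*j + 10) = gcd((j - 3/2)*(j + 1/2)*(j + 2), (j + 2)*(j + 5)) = j + 2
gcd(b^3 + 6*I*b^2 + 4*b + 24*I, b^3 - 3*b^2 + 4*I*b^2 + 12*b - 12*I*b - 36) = b^2 + 4*I*b + 12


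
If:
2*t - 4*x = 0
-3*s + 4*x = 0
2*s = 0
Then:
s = 0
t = 0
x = 0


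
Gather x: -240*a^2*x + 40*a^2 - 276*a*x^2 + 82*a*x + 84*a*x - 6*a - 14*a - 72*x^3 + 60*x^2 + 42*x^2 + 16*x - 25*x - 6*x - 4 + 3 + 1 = 40*a^2 - 20*a - 72*x^3 + x^2*(102 - 276*a) + x*(-240*a^2 + 166*a - 15)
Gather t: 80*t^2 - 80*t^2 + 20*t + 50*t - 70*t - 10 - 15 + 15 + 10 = 0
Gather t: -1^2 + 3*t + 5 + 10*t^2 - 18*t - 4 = 10*t^2 - 15*t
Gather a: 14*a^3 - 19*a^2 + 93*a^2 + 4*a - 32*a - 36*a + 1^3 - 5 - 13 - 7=14*a^3 + 74*a^2 - 64*a - 24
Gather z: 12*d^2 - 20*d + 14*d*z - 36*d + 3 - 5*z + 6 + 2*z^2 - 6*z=12*d^2 - 56*d + 2*z^2 + z*(14*d - 11) + 9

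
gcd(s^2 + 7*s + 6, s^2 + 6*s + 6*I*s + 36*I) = s + 6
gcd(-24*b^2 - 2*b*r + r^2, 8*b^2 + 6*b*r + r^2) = 4*b + r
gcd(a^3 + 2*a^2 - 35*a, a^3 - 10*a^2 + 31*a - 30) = a - 5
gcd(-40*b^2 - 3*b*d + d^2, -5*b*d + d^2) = 1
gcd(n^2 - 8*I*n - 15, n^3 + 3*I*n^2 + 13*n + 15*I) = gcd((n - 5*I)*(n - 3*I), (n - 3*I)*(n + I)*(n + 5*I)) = n - 3*I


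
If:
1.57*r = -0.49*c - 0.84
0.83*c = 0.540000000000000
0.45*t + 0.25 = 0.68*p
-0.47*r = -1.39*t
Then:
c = 0.65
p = 0.20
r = -0.74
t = -0.25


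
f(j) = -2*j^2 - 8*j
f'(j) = -4*j - 8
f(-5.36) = -14.58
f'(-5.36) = 13.44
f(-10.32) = -130.44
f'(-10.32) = 33.28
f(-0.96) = 5.84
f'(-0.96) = -4.16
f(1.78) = -20.58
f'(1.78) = -15.12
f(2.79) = -37.89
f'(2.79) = -19.16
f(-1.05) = 6.20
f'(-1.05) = -3.80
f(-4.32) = -2.76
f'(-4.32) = 9.28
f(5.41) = -101.82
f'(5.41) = -29.64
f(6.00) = -120.00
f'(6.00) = -32.00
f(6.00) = -120.00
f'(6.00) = -32.00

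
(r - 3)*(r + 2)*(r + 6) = r^3 + 5*r^2 - 12*r - 36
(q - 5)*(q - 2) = q^2 - 7*q + 10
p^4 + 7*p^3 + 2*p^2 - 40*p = p*(p - 2)*(p + 4)*(p + 5)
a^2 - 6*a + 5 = (a - 5)*(a - 1)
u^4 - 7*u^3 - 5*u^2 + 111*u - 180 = (u - 5)*(u - 3)^2*(u + 4)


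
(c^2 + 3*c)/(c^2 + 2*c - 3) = c/(c - 1)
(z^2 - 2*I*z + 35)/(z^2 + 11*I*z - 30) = (z - 7*I)/(z + 6*I)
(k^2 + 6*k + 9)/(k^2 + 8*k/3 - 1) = 3*(k + 3)/(3*k - 1)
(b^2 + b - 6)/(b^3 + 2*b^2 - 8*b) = (b + 3)/(b*(b + 4))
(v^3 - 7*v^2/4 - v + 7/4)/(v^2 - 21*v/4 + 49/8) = 2*(v^2 - 1)/(2*v - 7)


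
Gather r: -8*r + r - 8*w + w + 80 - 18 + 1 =-7*r - 7*w + 63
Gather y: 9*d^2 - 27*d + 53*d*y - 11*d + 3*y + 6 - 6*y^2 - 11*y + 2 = 9*d^2 - 38*d - 6*y^2 + y*(53*d - 8) + 8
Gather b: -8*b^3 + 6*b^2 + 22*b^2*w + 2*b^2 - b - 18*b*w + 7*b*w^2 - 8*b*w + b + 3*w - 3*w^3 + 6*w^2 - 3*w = -8*b^3 + b^2*(22*w + 8) + b*(7*w^2 - 26*w) - 3*w^3 + 6*w^2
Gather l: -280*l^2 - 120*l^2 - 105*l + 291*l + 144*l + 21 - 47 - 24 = -400*l^2 + 330*l - 50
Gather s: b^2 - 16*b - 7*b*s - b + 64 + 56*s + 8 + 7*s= b^2 - 17*b + s*(63 - 7*b) + 72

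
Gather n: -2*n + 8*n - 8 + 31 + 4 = 6*n + 27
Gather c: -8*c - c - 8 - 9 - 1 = -9*c - 18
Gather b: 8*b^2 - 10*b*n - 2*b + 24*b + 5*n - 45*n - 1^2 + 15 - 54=8*b^2 + b*(22 - 10*n) - 40*n - 40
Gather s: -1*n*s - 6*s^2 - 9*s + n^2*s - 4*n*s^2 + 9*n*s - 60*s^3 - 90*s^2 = -60*s^3 + s^2*(-4*n - 96) + s*(n^2 + 8*n - 9)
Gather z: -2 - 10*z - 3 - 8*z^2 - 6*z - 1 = -8*z^2 - 16*z - 6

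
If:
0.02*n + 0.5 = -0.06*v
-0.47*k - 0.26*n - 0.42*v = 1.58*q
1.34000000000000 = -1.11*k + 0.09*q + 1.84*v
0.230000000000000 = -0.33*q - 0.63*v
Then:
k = -5.88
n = -15.79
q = 5.16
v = -3.07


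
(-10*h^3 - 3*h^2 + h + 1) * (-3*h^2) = 30*h^5 + 9*h^4 - 3*h^3 - 3*h^2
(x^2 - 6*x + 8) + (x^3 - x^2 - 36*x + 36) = x^3 - 42*x + 44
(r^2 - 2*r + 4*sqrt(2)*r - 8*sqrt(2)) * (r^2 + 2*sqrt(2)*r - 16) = r^4 - 2*r^3 + 6*sqrt(2)*r^3 - 12*sqrt(2)*r^2 - 64*sqrt(2)*r + 128*sqrt(2)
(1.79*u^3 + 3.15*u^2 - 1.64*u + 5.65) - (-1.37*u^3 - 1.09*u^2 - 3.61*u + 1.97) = 3.16*u^3 + 4.24*u^2 + 1.97*u + 3.68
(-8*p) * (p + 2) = -8*p^2 - 16*p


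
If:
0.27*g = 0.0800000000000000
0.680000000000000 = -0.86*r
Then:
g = 0.30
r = -0.79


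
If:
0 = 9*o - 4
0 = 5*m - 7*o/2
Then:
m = 14/45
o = 4/9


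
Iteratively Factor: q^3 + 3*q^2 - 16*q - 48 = (q + 4)*(q^2 - q - 12) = (q - 4)*(q + 4)*(q + 3)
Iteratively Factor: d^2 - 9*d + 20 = (d - 4)*(d - 5)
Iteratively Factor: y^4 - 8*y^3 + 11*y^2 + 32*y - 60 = (y - 3)*(y^3 - 5*y^2 - 4*y + 20) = (y - 5)*(y - 3)*(y^2 - 4) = (y - 5)*(y - 3)*(y - 2)*(y + 2)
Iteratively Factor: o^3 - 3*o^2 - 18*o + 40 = (o + 4)*(o^2 - 7*o + 10) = (o - 2)*(o + 4)*(o - 5)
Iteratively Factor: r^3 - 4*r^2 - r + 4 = (r - 4)*(r^2 - 1) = (r - 4)*(r - 1)*(r + 1)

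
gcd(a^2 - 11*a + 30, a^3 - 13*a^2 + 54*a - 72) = a - 6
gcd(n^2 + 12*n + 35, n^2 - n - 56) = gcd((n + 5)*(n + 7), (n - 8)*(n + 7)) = n + 7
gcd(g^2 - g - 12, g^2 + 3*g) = g + 3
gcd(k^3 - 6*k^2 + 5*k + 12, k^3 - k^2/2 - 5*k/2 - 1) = k + 1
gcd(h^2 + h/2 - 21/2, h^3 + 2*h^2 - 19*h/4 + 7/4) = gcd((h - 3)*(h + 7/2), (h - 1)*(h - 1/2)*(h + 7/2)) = h + 7/2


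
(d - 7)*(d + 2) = d^2 - 5*d - 14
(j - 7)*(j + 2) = j^2 - 5*j - 14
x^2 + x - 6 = (x - 2)*(x + 3)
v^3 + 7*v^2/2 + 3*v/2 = v*(v + 1/2)*(v + 3)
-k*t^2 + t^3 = t^2*(-k + t)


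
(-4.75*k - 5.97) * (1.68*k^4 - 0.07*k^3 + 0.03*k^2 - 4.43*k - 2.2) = -7.98*k^5 - 9.6971*k^4 + 0.2754*k^3 + 20.8634*k^2 + 36.8971*k + 13.134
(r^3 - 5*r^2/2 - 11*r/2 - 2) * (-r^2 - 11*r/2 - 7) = -r^5 - 3*r^4 + 49*r^3/4 + 199*r^2/4 + 99*r/2 + 14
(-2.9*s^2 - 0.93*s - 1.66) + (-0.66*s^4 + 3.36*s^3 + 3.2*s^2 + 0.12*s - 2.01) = -0.66*s^4 + 3.36*s^3 + 0.3*s^2 - 0.81*s - 3.67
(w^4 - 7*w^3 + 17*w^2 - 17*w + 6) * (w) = w^5 - 7*w^4 + 17*w^3 - 17*w^2 + 6*w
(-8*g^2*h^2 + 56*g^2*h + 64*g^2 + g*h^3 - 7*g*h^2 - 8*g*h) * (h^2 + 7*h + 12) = -8*g^2*h^4 + 360*g^2*h^2 + 1120*g^2*h + 768*g^2 + g*h^5 - 45*g*h^3 - 140*g*h^2 - 96*g*h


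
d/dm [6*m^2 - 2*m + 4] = 12*m - 2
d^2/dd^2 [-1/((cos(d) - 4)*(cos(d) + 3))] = (4*sin(d)^4 - 51*sin(d)^2 - 33*cos(d)/4 - 3*cos(3*d)/4 + 21)/((cos(d) - 4)^3*(cos(d) + 3)^3)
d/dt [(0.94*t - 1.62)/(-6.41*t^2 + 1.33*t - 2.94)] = (6.0254*t^2 - 20.7684*t - 0.609)/(41.0881*t^4 - 17.0506*t^3 + 39.4597*t^2 - 7.8204*t + 8.6436)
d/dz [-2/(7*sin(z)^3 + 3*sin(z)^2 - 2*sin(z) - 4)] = 2*(21*sin(z)^2 + 6*sin(z) - 2)*cos(z)/(7*sin(z)^3 + 3*sin(z)^2 - 2*sin(z) - 4)^2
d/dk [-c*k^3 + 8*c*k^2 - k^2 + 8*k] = -3*c*k^2 + 16*c*k - 2*k + 8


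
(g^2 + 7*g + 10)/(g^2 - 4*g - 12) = (g + 5)/(g - 6)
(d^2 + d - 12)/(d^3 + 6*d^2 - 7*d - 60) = 1/(d + 5)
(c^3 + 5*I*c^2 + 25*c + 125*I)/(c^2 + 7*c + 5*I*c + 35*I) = (c^2 + 25)/(c + 7)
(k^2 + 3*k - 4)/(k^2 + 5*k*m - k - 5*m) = (k + 4)/(k + 5*m)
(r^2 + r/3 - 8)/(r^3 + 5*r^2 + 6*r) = (r - 8/3)/(r*(r + 2))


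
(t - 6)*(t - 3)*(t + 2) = t^3 - 7*t^2 + 36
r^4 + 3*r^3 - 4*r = r*(r - 1)*(r + 2)^2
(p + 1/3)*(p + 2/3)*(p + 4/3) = p^3 + 7*p^2/3 + 14*p/9 + 8/27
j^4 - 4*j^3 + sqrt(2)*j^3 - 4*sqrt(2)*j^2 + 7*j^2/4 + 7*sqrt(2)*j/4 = j*(j - 7/2)*(j - 1/2)*(j + sqrt(2))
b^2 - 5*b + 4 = (b - 4)*(b - 1)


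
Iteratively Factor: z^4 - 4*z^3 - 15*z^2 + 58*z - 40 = (z + 4)*(z^3 - 8*z^2 + 17*z - 10) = (z - 2)*(z + 4)*(z^2 - 6*z + 5) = (z - 2)*(z - 1)*(z + 4)*(z - 5)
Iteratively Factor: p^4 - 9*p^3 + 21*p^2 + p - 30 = (p - 3)*(p^3 - 6*p^2 + 3*p + 10) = (p - 3)*(p - 2)*(p^2 - 4*p - 5) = (p - 5)*(p - 3)*(p - 2)*(p + 1)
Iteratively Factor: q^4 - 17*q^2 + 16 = (q - 1)*(q^3 + q^2 - 16*q - 16) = (q - 4)*(q - 1)*(q^2 + 5*q + 4) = (q - 4)*(q - 1)*(q + 1)*(q + 4)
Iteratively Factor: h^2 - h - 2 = (h - 2)*(h + 1)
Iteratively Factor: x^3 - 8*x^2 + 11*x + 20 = (x - 4)*(x^2 - 4*x - 5) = (x - 5)*(x - 4)*(x + 1)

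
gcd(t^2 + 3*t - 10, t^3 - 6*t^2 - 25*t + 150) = t + 5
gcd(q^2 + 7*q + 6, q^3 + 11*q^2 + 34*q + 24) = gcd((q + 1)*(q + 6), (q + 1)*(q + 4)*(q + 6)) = q^2 + 7*q + 6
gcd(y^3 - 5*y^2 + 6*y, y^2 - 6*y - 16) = 1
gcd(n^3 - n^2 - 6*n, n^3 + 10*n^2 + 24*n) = n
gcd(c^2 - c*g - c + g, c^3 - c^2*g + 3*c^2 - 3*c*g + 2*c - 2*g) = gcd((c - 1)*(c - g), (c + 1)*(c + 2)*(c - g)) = c - g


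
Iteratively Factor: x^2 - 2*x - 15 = (x + 3)*(x - 5)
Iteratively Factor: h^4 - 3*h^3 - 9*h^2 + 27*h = (h)*(h^3 - 3*h^2 - 9*h + 27) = h*(h - 3)*(h^2 - 9) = h*(h - 3)^2*(h + 3)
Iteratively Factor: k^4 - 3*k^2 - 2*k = (k + 1)*(k^3 - k^2 - 2*k) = k*(k + 1)*(k^2 - k - 2) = k*(k + 1)^2*(k - 2)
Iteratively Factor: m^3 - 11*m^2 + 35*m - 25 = (m - 5)*(m^2 - 6*m + 5) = (m - 5)*(m - 1)*(m - 5)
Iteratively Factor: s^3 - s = (s - 1)*(s^2 + s) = s*(s - 1)*(s + 1)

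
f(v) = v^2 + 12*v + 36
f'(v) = 2*v + 12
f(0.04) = 36.48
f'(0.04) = 12.08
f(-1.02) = 24.80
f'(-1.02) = 9.96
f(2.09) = 65.45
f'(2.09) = 16.18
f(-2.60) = 11.56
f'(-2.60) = 6.80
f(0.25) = 39.06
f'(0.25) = 12.50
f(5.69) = 136.66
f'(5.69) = 23.38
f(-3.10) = 8.41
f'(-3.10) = 5.80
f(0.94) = 48.16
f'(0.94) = 13.88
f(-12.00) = 36.00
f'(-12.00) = -12.00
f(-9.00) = 9.00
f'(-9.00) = -6.00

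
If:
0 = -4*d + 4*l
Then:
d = l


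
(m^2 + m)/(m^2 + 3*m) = (m + 1)/(m + 3)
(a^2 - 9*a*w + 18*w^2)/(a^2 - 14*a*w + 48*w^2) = (-a + 3*w)/(-a + 8*w)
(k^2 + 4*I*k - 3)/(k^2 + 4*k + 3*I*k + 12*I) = (k + I)/(k + 4)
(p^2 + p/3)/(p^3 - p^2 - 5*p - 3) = p*(3*p + 1)/(3*(p^3 - p^2 - 5*p - 3))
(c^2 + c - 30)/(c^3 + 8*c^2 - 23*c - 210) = 1/(c + 7)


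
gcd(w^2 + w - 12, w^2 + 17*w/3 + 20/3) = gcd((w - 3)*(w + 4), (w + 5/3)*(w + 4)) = w + 4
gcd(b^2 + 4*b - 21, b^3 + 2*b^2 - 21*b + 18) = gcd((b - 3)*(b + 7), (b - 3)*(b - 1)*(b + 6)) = b - 3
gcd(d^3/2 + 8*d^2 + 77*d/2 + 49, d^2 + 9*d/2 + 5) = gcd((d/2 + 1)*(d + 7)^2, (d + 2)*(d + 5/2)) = d + 2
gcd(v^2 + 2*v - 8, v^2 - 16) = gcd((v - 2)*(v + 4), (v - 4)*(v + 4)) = v + 4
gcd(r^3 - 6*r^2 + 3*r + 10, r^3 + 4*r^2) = 1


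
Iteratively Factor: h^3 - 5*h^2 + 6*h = (h)*(h^2 - 5*h + 6) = h*(h - 2)*(h - 3)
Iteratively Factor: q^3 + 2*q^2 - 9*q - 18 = (q - 3)*(q^2 + 5*q + 6) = (q - 3)*(q + 3)*(q + 2)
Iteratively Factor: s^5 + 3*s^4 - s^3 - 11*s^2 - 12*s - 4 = (s + 2)*(s^4 + s^3 - 3*s^2 - 5*s - 2) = (s - 2)*(s + 2)*(s^3 + 3*s^2 + 3*s + 1) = (s - 2)*(s + 1)*(s + 2)*(s^2 + 2*s + 1) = (s - 2)*(s + 1)^2*(s + 2)*(s + 1)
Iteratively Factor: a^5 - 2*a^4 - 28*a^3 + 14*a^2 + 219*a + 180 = (a + 1)*(a^4 - 3*a^3 - 25*a^2 + 39*a + 180) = (a + 1)*(a + 3)*(a^3 - 6*a^2 - 7*a + 60) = (a + 1)*(a + 3)^2*(a^2 - 9*a + 20) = (a - 4)*(a + 1)*(a + 3)^2*(a - 5)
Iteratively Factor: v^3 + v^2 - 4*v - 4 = (v - 2)*(v^2 + 3*v + 2) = (v - 2)*(v + 2)*(v + 1)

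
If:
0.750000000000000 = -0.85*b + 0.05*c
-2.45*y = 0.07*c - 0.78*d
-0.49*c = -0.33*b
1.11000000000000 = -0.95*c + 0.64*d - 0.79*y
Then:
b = -0.92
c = -0.62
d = 1.38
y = 0.46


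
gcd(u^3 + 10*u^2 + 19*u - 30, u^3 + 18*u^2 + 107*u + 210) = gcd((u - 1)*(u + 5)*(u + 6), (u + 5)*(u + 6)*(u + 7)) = u^2 + 11*u + 30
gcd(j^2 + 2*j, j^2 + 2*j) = j^2 + 2*j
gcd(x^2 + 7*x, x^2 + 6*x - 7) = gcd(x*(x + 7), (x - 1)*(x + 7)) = x + 7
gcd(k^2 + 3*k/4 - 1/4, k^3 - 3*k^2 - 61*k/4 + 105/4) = 1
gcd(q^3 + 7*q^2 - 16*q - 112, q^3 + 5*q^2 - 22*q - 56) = q^2 + 3*q - 28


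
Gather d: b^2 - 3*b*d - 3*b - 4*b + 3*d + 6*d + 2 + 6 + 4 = b^2 - 7*b + d*(9 - 3*b) + 12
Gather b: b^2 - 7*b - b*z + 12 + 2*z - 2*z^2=b^2 + b*(-z - 7) - 2*z^2 + 2*z + 12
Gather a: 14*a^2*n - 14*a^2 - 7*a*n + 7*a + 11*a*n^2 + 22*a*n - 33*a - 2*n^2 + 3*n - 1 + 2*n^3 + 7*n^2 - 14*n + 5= a^2*(14*n - 14) + a*(11*n^2 + 15*n - 26) + 2*n^3 + 5*n^2 - 11*n + 4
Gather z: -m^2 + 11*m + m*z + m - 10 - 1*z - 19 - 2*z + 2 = -m^2 + 12*m + z*(m - 3) - 27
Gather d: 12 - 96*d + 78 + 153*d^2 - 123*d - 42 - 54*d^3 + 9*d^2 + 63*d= -54*d^3 + 162*d^2 - 156*d + 48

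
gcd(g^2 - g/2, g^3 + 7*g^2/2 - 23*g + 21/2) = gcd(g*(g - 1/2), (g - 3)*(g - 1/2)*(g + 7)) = g - 1/2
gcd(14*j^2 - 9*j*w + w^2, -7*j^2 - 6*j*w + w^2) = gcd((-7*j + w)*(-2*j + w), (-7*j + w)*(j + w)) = -7*j + w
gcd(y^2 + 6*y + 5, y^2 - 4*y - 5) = y + 1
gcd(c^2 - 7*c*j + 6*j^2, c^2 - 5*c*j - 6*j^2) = c - 6*j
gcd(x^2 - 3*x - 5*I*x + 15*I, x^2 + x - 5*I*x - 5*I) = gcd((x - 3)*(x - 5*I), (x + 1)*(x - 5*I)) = x - 5*I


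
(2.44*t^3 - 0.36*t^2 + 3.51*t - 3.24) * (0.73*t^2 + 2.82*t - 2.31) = 1.7812*t^5 + 6.618*t^4 - 4.0893*t^3 + 8.3646*t^2 - 17.2449*t + 7.4844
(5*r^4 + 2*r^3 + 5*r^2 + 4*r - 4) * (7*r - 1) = 35*r^5 + 9*r^4 + 33*r^3 + 23*r^2 - 32*r + 4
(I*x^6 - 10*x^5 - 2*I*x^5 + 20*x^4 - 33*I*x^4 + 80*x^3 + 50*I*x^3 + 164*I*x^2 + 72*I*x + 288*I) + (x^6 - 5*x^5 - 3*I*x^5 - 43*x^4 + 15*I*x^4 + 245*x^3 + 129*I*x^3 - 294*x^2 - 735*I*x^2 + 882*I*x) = x^6 + I*x^6 - 15*x^5 - 5*I*x^5 - 23*x^4 - 18*I*x^4 + 325*x^3 + 179*I*x^3 - 294*x^2 - 571*I*x^2 + 954*I*x + 288*I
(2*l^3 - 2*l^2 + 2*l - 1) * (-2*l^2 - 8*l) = -4*l^5 - 12*l^4 + 12*l^3 - 14*l^2 + 8*l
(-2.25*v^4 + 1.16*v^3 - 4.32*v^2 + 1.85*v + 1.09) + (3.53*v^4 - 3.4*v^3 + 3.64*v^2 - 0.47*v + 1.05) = 1.28*v^4 - 2.24*v^3 - 0.68*v^2 + 1.38*v + 2.14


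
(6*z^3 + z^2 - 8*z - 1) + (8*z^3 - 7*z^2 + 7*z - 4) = 14*z^3 - 6*z^2 - z - 5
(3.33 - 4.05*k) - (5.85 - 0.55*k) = -3.5*k - 2.52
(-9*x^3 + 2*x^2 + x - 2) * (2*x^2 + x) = -18*x^5 - 5*x^4 + 4*x^3 - 3*x^2 - 2*x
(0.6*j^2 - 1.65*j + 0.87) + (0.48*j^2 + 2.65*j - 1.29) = 1.08*j^2 + 1.0*j - 0.42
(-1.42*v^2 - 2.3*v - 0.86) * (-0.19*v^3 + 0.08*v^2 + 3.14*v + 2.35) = 0.2698*v^5 + 0.3234*v^4 - 4.4794*v^3 - 10.6278*v^2 - 8.1054*v - 2.021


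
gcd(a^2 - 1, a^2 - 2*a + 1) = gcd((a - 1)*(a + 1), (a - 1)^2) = a - 1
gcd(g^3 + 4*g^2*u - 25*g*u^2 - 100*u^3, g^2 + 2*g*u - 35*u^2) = -g + 5*u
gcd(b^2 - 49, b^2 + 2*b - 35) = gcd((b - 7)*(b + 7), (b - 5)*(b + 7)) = b + 7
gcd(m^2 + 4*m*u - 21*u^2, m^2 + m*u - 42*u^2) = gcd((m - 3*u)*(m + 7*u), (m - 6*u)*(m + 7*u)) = m + 7*u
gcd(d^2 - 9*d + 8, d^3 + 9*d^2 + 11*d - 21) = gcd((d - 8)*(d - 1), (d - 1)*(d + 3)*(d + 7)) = d - 1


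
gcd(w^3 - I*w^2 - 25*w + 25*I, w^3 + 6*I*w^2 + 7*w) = w - I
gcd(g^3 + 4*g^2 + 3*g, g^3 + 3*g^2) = g^2 + 3*g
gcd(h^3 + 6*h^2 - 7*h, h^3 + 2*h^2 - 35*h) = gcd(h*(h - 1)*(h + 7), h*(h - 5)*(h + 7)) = h^2 + 7*h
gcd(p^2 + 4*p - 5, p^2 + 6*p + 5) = p + 5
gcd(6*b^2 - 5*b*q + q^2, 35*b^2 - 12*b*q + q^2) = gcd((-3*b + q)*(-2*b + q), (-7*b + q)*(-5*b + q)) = 1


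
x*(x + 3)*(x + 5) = x^3 + 8*x^2 + 15*x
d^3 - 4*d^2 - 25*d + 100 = (d - 5)*(d - 4)*(d + 5)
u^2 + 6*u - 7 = (u - 1)*(u + 7)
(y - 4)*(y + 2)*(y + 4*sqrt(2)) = y^3 - 2*y^2 + 4*sqrt(2)*y^2 - 8*sqrt(2)*y - 8*y - 32*sqrt(2)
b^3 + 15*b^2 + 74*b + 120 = (b + 4)*(b + 5)*(b + 6)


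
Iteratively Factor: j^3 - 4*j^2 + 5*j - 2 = (j - 2)*(j^2 - 2*j + 1) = (j - 2)*(j - 1)*(j - 1)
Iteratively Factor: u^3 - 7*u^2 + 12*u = (u - 4)*(u^2 - 3*u) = (u - 4)*(u - 3)*(u)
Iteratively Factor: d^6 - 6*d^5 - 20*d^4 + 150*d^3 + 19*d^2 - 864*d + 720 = (d - 1)*(d^5 - 5*d^4 - 25*d^3 + 125*d^2 + 144*d - 720) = (d - 1)*(d + 3)*(d^4 - 8*d^3 - d^2 + 128*d - 240) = (d - 1)*(d + 3)*(d + 4)*(d^3 - 12*d^2 + 47*d - 60) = (d - 3)*(d - 1)*(d + 3)*(d + 4)*(d^2 - 9*d + 20) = (d - 4)*(d - 3)*(d - 1)*(d + 3)*(d + 4)*(d - 5)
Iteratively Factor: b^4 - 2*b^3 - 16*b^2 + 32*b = (b - 2)*(b^3 - 16*b) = b*(b - 2)*(b^2 - 16) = b*(b - 2)*(b + 4)*(b - 4)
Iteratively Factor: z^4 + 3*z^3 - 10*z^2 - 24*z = (z + 2)*(z^3 + z^2 - 12*z) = z*(z + 2)*(z^2 + z - 12) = z*(z + 2)*(z + 4)*(z - 3)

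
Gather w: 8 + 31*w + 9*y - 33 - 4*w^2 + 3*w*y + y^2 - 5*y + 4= -4*w^2 + w*(3*y + 31) + y^2 + 4*y - 21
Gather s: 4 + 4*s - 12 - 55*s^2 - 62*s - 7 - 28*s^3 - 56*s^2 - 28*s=-28*s^3 - 111*s^2 - 86*s - 15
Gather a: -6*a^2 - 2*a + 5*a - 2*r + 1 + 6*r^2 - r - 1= -6*a^2 + 3*a + 6*r^2 - 3*r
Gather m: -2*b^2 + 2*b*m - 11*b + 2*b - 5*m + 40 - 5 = -2*b^2 - 9*b + m*(2*b - 5) + 35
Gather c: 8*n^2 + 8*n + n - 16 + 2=8*n^2 + 9*n - 14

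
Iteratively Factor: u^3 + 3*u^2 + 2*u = (u + 2)*(u^2 + u) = u*(u + 2)*(u + 1)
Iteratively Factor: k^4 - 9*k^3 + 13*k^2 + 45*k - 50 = (k - 5)*(k^3 - 4*k^2 - 7*k + 10) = (k - 5)*(k - 1)*(k^2 - 3*k - 10) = (k - 5)^2*(k - 1)*(k + 2)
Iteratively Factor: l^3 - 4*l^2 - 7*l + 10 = (l - 5)*(l^2 + l - 2) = (l - 5)*(l + 2)*(l - 1)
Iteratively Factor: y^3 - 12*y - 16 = (y + 2)*(y^2 - 2*y - 8) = (y - 4)*(y + 2)*(y + 2)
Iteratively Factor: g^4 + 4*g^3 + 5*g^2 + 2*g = (g + 1)*(g^3 + 3*g^2 + 2*g) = (g + 1)^2*(g^2 + 2*g) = g*(g + 1)^2*(g + 2)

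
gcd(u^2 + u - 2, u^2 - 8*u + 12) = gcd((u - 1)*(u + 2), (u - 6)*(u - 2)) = 1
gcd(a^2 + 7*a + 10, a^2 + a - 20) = a + 5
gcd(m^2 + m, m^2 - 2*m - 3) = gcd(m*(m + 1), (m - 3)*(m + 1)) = m + 1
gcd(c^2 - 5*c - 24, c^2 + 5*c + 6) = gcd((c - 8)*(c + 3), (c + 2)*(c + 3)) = c + 3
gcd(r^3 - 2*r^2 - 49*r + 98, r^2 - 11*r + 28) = r - 7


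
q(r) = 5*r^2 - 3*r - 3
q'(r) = 10*r - 3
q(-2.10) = 25.35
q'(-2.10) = -24.00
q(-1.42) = 11.34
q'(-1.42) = -17.20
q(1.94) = 10.00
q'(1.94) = 16.40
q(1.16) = 0.25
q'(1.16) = 8.60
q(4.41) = 81.01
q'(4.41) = 41.10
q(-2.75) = 43.06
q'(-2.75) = -30.50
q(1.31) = 1.65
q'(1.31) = 10.10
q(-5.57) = 168.83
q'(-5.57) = -58.70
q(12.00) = 681.00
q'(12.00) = 117.00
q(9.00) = 375.00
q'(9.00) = 87.00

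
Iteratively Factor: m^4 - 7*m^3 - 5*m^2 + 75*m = (m)*(m^3 - 7*m^2 - 5*m + 75) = m*(m - 5)*(m^2 - 2*m - 15) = m*(m - 5)*(m + 3)*(m - 5)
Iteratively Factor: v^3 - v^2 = (v - 1)*(v^2) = v*(v - 1)*(v)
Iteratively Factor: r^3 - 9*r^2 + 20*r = (r - 5)*(r^2 - 4*r) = r*(r - 5)*(r - 4)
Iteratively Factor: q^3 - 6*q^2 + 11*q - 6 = (q - 1)*(q^2 - 5*q + 6) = (q - 3)*(q - 1)*(q - 2)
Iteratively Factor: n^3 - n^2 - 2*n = (n + 1)*(n^2 - 2*n) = (n - 2)*(n + 1)*(n)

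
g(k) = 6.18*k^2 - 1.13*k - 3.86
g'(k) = 12.36*k - 1.13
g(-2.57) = 39.86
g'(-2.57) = -32.90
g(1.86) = 15.42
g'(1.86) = 21.86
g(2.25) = 24.88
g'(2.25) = 26.68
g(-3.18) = 62.23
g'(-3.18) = -40.43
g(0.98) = 0.97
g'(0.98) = 10.98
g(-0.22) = -3.31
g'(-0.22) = -3.85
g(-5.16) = 166.52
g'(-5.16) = -64.91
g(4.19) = 99.90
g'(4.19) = 50.66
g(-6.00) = 225.40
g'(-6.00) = -75.29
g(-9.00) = 506.89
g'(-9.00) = -112.37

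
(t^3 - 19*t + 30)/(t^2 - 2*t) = t + 2 - 15/t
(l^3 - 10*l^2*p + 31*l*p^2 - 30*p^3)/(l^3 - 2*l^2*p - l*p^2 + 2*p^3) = (-l^2 + 8*l*p - 15*p^2)/(-l^2 + p^2)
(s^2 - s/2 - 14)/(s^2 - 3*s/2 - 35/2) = (s - 4)/(s - 5)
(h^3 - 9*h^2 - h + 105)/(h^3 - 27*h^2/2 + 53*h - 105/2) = 2*(h + 3)/(2*h - 3)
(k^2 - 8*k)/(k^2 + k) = (k - 8)/(k + 1)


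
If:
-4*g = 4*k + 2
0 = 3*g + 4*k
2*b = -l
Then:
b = -l/2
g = -2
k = 3/2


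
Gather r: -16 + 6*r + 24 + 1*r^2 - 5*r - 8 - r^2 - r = 0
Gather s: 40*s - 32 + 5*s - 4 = 45*s - 36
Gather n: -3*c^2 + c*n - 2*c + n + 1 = -3*c^2 - 2*c + n*(c + 1) + 1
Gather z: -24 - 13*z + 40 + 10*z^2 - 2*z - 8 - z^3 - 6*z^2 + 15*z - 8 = -z^3 + 4*z^2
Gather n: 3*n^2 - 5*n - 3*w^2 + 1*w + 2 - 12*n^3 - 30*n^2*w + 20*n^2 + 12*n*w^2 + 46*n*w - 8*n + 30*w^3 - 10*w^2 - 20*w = -12*n^3 + n^2*(23 - 30*w) + n*(12*w^2 + 46*w - 13) + 30*w^3 - 13*w^2 - 19*w + 2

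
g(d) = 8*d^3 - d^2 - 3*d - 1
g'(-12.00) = 3477.00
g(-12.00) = -13933.00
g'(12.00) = 3429.00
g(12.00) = 13643.00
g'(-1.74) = 73.14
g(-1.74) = -40.95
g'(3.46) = 277.40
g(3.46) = 308.02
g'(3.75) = 327.00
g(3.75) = 395.56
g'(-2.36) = 135.39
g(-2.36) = -104.64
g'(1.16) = 26.97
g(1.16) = 6.66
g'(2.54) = 146.76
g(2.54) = 116.02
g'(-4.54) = 500.76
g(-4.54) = -756.60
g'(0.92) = 15.47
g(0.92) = 1.62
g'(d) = 24*d^2 - 2*d - 3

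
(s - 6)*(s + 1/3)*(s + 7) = s^3 + 4*s^2/3 - 125*s/3 - 14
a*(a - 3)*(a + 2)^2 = a^4 + a^3 - 8*a^2 - 12*a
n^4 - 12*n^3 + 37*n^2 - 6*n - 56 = (n - 7)*(n - 4)*(n - 2)*(n + 1)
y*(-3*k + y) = -3*k*y + y^2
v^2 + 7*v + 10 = (v + 2)*(v + 5)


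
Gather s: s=s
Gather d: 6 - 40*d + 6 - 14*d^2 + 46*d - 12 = -14*d^2 + 6*d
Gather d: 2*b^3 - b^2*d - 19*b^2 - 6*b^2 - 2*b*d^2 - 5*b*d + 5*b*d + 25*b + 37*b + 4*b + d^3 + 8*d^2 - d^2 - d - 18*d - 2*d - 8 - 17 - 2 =2*b^3 - 25*b^2 + 66*b + d^3 + d^2*(7 - 2*b) + d*(-b^2 - 21) - 27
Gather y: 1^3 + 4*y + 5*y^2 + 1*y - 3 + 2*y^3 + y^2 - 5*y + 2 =2*y^3 + 6*y^2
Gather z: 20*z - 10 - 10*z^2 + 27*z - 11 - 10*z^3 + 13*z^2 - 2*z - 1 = -10*z^3 + 3*z^2 + 45*z - 22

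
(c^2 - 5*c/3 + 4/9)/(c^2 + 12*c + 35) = (9*c^2 - 15*c + 4)/(9*(c^2 + 12*c + 35))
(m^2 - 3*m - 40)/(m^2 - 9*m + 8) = (m + 5)/(m - 1)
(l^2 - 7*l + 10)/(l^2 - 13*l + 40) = (l - 2)/(l - 8)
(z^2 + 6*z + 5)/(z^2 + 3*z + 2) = (z + 5)/(z + 2)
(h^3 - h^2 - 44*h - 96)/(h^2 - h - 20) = (h^2 - 5*h - 24)/(h - 5)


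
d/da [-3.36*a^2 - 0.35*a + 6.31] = -6.72*a - 0.35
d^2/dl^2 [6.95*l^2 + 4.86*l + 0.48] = 13.9000000000000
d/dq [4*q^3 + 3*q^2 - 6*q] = 12*q^2 + 6*q - 6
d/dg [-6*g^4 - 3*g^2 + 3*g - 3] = -24*g^3 - 6*g + 3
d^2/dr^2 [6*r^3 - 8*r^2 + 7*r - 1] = 36*r - 16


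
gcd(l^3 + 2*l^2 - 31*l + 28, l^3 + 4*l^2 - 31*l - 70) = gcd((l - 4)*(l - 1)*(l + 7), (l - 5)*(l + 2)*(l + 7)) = l + 7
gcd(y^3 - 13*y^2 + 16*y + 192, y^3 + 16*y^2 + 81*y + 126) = y + 3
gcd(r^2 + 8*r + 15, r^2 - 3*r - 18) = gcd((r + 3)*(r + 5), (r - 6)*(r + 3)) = r + 3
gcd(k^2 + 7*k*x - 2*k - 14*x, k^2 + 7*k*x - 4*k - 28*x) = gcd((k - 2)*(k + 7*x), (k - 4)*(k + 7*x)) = k + 7*x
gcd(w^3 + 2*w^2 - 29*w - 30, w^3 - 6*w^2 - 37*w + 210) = w^2 + w - 30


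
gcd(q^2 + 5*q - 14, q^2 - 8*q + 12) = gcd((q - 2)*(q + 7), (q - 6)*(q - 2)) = q - 2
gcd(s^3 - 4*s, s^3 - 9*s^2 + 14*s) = s^2 - 2*s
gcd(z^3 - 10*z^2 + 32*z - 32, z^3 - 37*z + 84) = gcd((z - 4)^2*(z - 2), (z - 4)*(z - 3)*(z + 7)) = z - 4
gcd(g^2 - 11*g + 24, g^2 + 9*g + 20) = 1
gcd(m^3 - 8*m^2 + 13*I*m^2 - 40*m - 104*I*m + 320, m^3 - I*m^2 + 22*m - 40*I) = m + 5*I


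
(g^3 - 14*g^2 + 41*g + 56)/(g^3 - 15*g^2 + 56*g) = (g + 1)/g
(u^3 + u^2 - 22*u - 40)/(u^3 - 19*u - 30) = (u + 4)/(u + 3)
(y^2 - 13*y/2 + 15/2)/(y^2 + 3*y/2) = (2*y^2 - 13*y + 15)/(y*(2*y + 3))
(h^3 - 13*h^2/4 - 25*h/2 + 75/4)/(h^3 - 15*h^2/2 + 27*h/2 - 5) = (4*h^2 + 7*h - 15)/(2*(2*h^2 - 5*h + 2))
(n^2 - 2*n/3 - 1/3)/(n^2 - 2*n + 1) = (n + 1/3)/(n - 1)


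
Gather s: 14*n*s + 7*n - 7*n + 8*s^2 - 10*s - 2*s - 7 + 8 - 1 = 8*s^2 + s*(14*n - 12)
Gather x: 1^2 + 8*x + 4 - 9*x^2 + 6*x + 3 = -9*x^2 + 14*x + 8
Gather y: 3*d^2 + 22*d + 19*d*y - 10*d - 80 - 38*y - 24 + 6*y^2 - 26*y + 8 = 3*d^2 + 12*d + 6*y^2 + y*(19*d - 64) - 96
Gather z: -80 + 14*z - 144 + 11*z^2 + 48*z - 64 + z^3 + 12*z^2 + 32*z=z^3 + 23*z^2 + 94*z - 288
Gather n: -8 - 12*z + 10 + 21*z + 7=9*z + 9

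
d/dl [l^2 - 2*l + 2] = 2*l - 2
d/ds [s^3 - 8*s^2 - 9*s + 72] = 3*s^2 - 16*s - 9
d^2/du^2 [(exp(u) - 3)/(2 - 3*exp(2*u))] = (-9*exp(4*u) + 108*exp(3*u) - 36*exp(2*u) + 72*exp(u) - 4)*exp(u)/(27*exp(6*u) - 54*exp(4*u) + 36*exp(2*u) - 8)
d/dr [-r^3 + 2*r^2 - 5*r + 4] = -3*r^2 + 4*r - 5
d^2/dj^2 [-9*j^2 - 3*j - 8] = -18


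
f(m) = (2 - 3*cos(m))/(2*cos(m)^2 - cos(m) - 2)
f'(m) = (2 - 3*cos(m))*(4*sin(m)*cos(m) - sin(m))/(2*cos(m)^2 - cos(m) - 2)^2 + 3*sin(m)/(2*cos(m)^2 - cos(m) - 2) = (6*sin(m)^2 + 8*cos(m) - 14)*sin(m)/(2*sin(m)^2 + cos(m))^2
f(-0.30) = 0.77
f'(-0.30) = 1.35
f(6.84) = 0.39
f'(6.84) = -1.48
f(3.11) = 5.01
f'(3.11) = -0.70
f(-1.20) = -0.43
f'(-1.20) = 1.24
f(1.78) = -1.54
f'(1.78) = -3.33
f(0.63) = 0.28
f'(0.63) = -1.42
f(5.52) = 0.10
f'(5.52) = 1.31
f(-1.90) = -2.02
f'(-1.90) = 4.93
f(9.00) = 8.28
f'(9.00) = -25.58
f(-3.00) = 5.23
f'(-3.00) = 3.41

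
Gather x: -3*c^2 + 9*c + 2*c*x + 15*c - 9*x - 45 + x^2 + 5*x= -3*c^2 + 24*c + x^2 + x*(2*c - 4) - 45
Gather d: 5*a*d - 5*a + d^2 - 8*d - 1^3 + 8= -5*a + d^2 + d*(5*a - 8) + 7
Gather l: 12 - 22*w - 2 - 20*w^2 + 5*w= -20*w^2 - 17*w + 10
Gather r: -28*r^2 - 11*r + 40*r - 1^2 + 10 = -28*r^2 + 29*r + 9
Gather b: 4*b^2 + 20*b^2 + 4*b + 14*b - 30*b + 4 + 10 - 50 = 24*b^2 - 12*b - 36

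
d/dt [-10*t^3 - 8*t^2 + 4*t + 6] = -30*t^2 - 16*t + 4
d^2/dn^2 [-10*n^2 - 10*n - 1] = -20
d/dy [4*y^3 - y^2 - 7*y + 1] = 12*y^2 - 2*y - 7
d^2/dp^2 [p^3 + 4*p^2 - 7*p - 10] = 6*p + 8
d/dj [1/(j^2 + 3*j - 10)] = (-2*j - 3)/(j^2 + 3*j - 10)^2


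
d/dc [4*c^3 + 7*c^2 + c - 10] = 12*c^2 + 14*c + 1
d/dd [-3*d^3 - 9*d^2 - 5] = 9*d*(-d - 2)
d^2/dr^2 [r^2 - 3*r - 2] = 2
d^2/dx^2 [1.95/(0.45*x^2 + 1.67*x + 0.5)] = (-0.78975*x^2 - 2.93085*x + 1.95*(0.9*x + 1.67)*(1.8*x + 3.34) - 0.8775)/(0.45*x^2 + 1.67*x + 0.5)^3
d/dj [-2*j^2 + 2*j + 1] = 2 - 4*j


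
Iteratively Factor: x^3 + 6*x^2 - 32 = (x + 4)*(x^2 + 2*x - 8) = (x + 4)^2*(x - 2)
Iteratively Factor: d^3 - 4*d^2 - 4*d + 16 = (d - 4)*(d^2 - 4) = (d - 4)*(d + 2)*(d - 2)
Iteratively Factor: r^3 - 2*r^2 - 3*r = (r + 1)*(r^2 - 3*r) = r*(r + 1)*(r - 3)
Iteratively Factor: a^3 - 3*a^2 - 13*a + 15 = (a - 1)*(a^2 - 2*a - 15) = (a - 5)*(a - 1)*(a + 3)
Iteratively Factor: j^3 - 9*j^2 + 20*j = (j - 4)*(j^2 - 5*j) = (j - 5)*(j - 4)*(j)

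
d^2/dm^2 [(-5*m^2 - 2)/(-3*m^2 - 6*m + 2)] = 4*(-45*m^3 + 72*m^2 + 54*m + 52)/(27*m^6 + 162*m^5 + 270*m^4 - 180*m^2 + 72*m - 8)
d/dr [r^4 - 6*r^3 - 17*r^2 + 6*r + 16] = 4*r^3 - 18*r^2 - 34*r + 6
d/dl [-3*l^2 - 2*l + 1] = -6*l - 2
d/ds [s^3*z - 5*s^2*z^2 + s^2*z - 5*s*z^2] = z*(3*s^2 - 10*s*z + 2*s - 5*z)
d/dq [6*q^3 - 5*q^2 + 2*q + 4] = 18*q^2 - 10*q + 2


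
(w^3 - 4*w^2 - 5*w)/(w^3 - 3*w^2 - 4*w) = (w - 5)/(w - 4)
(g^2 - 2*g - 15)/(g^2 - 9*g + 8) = (g^2 - 2*g - 15)/(g^2 - 9*g + 8)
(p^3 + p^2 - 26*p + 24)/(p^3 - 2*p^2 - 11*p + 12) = (p + 6)/(p + 3)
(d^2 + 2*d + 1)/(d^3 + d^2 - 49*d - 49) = (d + 1)/(d^2 - 49)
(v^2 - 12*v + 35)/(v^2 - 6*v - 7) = (v - 5)/(v + 1)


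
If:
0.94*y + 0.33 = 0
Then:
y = -0.35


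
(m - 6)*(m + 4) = m^2 - 2*m - 24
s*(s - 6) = s^2 - 6*s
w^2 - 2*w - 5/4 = (w - 5/2)*(w + 1/2)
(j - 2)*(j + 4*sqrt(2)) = j^2 - 2*j + 4*sqrt(2)*j - 8*sqrt(2)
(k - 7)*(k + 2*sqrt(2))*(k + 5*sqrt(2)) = k^3 - 7*k^2 + 7*sqrt(2)*k^2 - 49*sqrt(2)*k + 20*k - 140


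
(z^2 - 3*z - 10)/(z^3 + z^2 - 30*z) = (z + 2)/(z*(z + 6))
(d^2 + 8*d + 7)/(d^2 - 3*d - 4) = (d + 7)/(d - 4)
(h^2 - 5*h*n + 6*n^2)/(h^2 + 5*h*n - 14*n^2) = (h - 3*n)/(h + 7*n)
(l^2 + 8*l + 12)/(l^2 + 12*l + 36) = (l + 2)/(l + 6)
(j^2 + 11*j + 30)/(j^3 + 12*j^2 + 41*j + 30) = 1/(j + 1)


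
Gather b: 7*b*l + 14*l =7*b*l + 14*l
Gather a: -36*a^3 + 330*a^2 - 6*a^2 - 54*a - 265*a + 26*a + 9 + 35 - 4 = -36*a^3 + 324*a^2 - 293*a + 40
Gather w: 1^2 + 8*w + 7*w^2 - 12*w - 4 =7*w^2 - 4*w - 3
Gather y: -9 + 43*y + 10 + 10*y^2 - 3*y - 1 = 10*y^2 + 40*y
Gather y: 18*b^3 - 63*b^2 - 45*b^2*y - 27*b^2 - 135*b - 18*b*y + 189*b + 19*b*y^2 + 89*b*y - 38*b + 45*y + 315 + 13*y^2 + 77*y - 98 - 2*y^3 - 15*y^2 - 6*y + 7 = 18*b^3 - 90*b^2 + 16*b - 2*y^3 + y^2*(19*b - 2) + y*(-45*b^2 + 71*b + 116) + 224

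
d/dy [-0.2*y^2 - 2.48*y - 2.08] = -0.4*y - 2.48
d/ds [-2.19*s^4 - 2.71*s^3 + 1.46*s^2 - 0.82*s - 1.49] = -8.76*s^3 - 8.13*s^2 + 2.92*s - 0.82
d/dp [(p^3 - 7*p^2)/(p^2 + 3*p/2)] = 2*(2*p^2 + 6*p - 21)/(4*p^2 + 12*p + 9)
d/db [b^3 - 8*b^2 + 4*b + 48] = 3*b^2 - 16*b + 4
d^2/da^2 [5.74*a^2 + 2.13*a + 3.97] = 11.4800000000000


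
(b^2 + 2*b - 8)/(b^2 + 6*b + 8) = (b - 2)/(b + 2)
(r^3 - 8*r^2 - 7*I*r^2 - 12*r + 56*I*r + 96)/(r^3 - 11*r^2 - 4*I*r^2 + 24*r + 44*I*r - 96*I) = (r - 3*I)/(r - 3)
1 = 1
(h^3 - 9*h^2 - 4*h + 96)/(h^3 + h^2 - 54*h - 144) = (h - 4)/(h + 6)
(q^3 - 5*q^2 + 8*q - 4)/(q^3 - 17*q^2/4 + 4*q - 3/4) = 4*(q^2 - 4*q + 4)/(4*q^2 - 13*q + 3)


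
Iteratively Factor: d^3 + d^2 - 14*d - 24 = (d - 4)*(d^2 + 5*d + 6) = (d - 4)*(d + 2)*(d + 3)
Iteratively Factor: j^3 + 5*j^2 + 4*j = (j + 4)*(j^2 + j) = j*(j + 4)*(j + 1)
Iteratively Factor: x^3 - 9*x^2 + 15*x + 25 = (x + 1)*(x^2 - 10*x + 25) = (x - 5)*(x + 1)*(x - 5)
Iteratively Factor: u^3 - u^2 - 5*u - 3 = (u + 1)*(u^2 - 2*u - 3) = (u - 3)*(u + 1)*(u + 1)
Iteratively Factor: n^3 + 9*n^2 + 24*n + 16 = (n + 1)*(n^2 + 8*n + 16) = (n + 1)*(n + 4)*(n + 4)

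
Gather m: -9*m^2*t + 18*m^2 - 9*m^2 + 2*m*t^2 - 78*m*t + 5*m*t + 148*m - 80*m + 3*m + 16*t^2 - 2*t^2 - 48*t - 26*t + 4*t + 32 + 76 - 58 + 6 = m^2*(9 - 9*t) + m*(2*t^2 - 73*t + 71) + 14*t^2 - 70*t + 56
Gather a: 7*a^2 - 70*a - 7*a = 7*a^2 - 77*a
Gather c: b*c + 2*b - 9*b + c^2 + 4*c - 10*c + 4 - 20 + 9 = -7*b + c^2 + c*(b - 6) - 7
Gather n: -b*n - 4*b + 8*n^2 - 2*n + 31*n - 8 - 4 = -4*b + 8*n^2 + n*(29 - b) - 12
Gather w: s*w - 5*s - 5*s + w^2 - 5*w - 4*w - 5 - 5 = -10*s + w^2 + w*(s - 9) - 10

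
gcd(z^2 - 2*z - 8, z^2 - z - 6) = z + 2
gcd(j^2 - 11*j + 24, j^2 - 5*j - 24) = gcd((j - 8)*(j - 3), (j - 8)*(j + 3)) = j - 8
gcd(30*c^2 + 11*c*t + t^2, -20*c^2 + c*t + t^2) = 5*c + t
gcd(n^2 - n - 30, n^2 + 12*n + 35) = n + 5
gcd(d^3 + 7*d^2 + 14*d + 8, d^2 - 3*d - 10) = d + 2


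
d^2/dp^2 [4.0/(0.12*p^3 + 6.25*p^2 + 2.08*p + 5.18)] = (-(2.88*p + 50.0)*(0.12*p^3 + 6.25*p^2 + 2.08*p + 5.18) + 4.0*(0.36*p^2 + 12.5*p + 2.08)*(0.72*p^2 + 25.0*p + 4.16))/(0.12*p^3 + 6.25*p^2 + 2.08*p + 5.18)^3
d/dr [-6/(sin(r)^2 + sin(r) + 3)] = 6*(2*sin(r) + 1)*cos(r)/(sin(r)^2 + sin(r) + 3)^2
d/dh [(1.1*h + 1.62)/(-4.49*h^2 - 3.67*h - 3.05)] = (4.939*h^2 + 14.5476*h + 2.5904)/(20.1601*h^4 + 32.9566*h^3 + 40.8579*h^2 + 22.387*h + 9.3025)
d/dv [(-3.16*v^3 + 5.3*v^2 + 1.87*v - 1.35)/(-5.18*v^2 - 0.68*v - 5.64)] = (16.3688*v^4 + 4.2976*v^3 + 59.5498*v^2 - 73.77*v - 11.4648)/(26.8324*v^4 + 7.0448*v^3 + 58.8928*v^2 + 7.6704*v + 31.8096)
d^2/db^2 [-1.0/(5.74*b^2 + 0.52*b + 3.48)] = (65.8952*b^2 + 5.9696*b - 1.0*(11.48*b + 0.52)*(22.96*b + 1.04) + 39.9504)/(5.74*b^2 + 0.52*b + 3.48)^3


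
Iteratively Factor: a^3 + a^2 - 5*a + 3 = (a - 1)*(a^2 + 2*a - 3) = (a - 1)^2*(a + 3)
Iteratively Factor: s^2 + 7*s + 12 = (s + 3)*(s + 4)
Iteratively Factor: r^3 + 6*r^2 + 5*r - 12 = (r - 1)*(r^2 + 7*r + 12) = (r - 1)*(r + 3)*(r + 4)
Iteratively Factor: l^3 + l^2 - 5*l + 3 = (l - 1)*(l^2 + 2*l - 3) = (l - 1)^2*(l + 3)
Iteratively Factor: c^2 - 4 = (c - 2)*(c + 2)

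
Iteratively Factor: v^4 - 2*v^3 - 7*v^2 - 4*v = (v)*(v^3 - 2*v^2 - 7*v - 4) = v*(v + 1)*(v^2 - 3*v - 4) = v*(v + 1)^2*(v - 4)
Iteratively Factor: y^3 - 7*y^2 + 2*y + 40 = (y + 2)*(y^2 - 9*y + 20) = (y - 4)*(y + 2)*(y - 5)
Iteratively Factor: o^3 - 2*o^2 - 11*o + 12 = (o + 3)*(o^2 - 5*o + 4) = (o - 1)*(o + 3)*(o - 4)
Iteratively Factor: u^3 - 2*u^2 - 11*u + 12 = (u + 3)*(u^2 - 5*u + 4) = (u - 1)*(u + 3)*(u - 4)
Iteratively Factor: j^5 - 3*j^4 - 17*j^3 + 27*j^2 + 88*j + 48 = (j - 4)*(j^4 + j^3 - 13*j^2 - 25*j - 12) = (j - 4)*(j + 1)*(j^3 - 13*j - 12) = (j - 4)^2*(j + 1)*(j^2 + 4*j + 3) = (j - 4)^2*(j + 1)*(j + 3)*(j + 1)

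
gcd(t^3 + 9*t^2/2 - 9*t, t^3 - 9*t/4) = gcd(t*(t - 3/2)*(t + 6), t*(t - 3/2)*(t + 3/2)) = t^2 - 3*t/2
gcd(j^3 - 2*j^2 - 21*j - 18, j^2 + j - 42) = j - 6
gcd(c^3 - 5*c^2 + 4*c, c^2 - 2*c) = c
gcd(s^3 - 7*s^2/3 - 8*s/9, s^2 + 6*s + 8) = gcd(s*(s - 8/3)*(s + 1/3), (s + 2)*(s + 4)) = 1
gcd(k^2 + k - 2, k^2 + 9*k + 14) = k + 2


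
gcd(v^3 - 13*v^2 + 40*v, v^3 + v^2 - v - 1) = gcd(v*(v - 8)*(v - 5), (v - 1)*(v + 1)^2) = 1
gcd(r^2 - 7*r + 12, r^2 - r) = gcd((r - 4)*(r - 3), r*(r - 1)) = 1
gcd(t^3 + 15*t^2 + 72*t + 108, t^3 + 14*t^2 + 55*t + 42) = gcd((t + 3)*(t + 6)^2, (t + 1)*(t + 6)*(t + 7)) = t + 6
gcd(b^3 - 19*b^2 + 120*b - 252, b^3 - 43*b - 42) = b - 7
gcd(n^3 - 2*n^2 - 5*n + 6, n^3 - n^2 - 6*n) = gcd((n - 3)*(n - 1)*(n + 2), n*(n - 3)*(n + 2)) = n^2 - n - 6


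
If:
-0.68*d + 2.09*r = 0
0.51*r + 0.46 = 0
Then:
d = -2.77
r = -0.90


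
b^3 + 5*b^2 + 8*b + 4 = (b + 1)*(b + 2)^2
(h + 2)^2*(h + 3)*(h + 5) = h^4 + 12*h^3 + 51*h^2 + 92*h + 60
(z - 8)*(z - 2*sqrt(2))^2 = z^3 - 8*z^2 - 4*sqrt(2)*z^2 + 8*z + 32*sqrt(2)*z - 64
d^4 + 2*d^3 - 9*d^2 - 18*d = d*(d - 3)*(d + 2)*(d + 3)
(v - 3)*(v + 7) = v^2 + 4*v - 21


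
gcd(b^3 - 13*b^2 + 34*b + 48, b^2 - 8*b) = b - 8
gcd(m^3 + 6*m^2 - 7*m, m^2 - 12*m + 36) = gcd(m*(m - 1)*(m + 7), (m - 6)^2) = 1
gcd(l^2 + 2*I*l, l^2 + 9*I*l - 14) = l + 2*I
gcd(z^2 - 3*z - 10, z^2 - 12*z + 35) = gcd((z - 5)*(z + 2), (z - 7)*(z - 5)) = z - 5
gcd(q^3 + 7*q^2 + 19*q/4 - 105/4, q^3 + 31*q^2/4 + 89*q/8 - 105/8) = q^2 + 17*q/2 + 35/2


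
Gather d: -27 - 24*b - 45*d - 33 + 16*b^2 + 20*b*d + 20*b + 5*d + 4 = 16*b^2 - 4*b + d*(20*b - 40) - 56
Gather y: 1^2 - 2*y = 1 - 2*y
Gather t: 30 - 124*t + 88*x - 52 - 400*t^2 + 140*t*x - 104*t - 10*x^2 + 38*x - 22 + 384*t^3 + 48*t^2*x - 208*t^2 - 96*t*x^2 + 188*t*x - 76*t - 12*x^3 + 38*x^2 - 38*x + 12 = 384*t^3 + t^2*(48*x - 608) + t*(-96*x^2 + 328*x - 304) - 12*x^3 + 28*x^2 + 88*x - 32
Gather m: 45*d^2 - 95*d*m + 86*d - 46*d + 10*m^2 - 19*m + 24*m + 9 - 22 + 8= 45*d^2 + 40*d + 10*m^2 + m*(5 - 95*d) - 5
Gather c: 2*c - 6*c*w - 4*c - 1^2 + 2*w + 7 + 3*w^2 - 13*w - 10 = c*(-6*w - 2) + 3*w^2 - 11*w - 4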